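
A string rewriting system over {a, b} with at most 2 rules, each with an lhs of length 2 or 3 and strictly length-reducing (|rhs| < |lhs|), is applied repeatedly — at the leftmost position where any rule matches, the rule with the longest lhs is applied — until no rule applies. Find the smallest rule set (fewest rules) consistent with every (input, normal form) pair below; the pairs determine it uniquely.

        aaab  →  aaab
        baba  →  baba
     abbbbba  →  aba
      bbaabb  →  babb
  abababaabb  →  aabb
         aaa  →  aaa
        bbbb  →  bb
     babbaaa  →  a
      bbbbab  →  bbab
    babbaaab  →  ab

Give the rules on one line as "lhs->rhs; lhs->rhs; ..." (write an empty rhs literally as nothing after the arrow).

  | aaab
  | baba
  | abbbbba => abbba => aba
  | bbaabb => babb

baa->a; bbb->b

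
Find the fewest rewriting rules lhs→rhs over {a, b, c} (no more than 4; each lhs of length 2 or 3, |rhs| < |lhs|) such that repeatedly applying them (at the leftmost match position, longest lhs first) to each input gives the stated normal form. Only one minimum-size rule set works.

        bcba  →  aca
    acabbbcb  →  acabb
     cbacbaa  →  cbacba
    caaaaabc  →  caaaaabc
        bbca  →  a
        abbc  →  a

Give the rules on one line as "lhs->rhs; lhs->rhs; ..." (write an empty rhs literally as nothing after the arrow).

baa->ba; bbc->; bcb->ac

  | bcba => aca
  | acabbbcb => acabb
  | cbacbaa => cbacba
  | caaaaabc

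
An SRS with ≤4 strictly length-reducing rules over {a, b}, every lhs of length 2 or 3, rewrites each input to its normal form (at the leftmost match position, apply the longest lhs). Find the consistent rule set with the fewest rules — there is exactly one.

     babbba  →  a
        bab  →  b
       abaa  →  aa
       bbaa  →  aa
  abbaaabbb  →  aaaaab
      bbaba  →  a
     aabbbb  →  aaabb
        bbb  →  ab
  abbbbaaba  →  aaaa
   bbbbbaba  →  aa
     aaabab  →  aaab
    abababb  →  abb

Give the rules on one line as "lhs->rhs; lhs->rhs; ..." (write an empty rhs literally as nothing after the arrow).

  | babbba => bbba => aba => a
  | bab => b
  | abaa => aa
  | bbaa => aa

ba->; bba->a; bbb->ab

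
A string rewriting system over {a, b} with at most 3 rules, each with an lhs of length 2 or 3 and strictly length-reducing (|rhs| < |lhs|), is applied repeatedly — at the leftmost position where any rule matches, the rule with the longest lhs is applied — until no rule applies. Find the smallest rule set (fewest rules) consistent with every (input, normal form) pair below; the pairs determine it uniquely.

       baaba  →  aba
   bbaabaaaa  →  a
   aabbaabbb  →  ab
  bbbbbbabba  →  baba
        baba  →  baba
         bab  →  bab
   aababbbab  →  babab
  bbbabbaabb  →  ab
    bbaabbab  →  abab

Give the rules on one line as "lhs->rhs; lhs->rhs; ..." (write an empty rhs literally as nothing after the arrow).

aa->b; baa->a; bb->b

  | baaba => aba
  | bbaabaaaa => baabaaaa => abaaaa => aaaa => baa => a
  | aabbaabbb => bbbaabbb => bbaabbb => baabbb => abbb => abb => ab
  | bbbbbbabba => bbbbbabba => bbbbabba => bbbabba => bbabba => babba => baba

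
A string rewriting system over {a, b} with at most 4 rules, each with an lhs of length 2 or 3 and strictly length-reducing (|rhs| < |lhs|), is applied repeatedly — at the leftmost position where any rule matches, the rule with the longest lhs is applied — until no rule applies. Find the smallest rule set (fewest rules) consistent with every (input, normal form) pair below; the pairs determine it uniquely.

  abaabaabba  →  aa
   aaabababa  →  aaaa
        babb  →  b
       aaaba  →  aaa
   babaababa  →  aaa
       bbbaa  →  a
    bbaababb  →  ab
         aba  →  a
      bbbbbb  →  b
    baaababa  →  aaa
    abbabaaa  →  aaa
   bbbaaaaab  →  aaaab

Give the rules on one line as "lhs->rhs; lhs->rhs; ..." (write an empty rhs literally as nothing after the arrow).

  | abaabaabba => aabaabba => aaabba => aaba => aa
  | aaabababa => aaaaba => aaaa
  | babb => b
  | aaaba => aaa

abb->b; ba->; bab->; bb->b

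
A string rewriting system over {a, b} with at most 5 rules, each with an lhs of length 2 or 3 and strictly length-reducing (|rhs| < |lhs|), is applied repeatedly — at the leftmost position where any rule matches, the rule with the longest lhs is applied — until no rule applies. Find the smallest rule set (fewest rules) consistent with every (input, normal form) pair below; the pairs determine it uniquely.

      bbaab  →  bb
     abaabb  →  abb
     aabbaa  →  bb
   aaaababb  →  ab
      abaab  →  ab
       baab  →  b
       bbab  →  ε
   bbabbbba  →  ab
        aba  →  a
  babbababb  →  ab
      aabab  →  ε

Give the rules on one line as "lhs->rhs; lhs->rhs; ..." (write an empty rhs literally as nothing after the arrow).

  | bbaab => bb
  | abaabb => abb
  | aabbaa => bbbaa => bb
  | aaaababb => baababb => babb => ab

aa->b; ba->; baa->; bab->a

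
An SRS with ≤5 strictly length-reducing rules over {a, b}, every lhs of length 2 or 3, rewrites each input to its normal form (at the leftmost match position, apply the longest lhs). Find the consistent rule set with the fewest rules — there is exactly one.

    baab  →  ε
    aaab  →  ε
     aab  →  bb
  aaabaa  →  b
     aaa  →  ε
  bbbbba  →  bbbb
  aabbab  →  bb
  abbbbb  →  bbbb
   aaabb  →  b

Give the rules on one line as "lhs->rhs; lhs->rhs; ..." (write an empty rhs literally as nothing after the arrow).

aa->b; ab->; ba->; bab->

  | baab => ab => ε
  | aaab => bab => ε
  | aab => bb
  | aaabaa => babaa => aa => b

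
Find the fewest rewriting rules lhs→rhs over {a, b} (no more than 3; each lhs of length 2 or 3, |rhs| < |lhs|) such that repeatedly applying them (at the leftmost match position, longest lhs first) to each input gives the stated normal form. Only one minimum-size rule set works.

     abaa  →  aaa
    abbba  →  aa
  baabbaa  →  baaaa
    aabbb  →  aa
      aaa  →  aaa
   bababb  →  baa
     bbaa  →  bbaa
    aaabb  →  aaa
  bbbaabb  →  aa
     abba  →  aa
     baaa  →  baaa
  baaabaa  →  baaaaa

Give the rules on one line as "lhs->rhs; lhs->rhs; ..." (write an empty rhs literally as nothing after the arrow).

ab->a; bbb->

  | abaa => aaa
  | abbba => abba => aba => aa
  | baabbaa => baabaa => baaaa
  | aabbb => aabb => aab => aa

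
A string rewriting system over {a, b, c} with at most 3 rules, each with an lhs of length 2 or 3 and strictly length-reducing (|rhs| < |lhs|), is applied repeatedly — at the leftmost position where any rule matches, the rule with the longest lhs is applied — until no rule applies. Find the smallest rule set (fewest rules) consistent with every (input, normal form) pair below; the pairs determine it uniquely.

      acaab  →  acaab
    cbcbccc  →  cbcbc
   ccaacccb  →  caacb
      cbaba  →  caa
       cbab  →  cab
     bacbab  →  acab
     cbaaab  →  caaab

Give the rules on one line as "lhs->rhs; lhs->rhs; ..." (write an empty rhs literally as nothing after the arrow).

  | acaab
  | cbcbccc => cbcbcc => cbcbc
  | ccaacccb => caacccb => caaccb => caacb
  | cbaba => caba => caa

ba->a; cc->c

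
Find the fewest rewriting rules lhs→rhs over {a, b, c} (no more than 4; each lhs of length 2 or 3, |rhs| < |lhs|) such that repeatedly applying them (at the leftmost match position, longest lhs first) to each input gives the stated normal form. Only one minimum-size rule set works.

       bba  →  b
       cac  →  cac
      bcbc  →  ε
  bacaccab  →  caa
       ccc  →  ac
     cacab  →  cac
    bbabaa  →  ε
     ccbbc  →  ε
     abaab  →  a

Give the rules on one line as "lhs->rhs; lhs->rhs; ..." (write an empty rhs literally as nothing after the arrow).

  | bba => b
  | cac
  | bcbc => bc => ε
  | bacaccab => caccab => caaab => caa

ab->; ba->; bc->; cc->a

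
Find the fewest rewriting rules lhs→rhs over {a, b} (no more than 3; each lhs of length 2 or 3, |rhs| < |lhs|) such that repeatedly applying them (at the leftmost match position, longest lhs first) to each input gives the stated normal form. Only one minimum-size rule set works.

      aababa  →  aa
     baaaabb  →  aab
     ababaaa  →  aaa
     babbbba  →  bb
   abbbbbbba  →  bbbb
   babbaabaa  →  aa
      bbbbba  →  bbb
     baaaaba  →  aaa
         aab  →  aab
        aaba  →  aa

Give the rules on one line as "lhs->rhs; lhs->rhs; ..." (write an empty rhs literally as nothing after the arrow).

abb->b; ba->; bba->

  | aababa => aaba => aa
  | baaaabb => aaabb => aab
  | ababaaa => abaaa => aaa
  | babbbba => bbbba => bb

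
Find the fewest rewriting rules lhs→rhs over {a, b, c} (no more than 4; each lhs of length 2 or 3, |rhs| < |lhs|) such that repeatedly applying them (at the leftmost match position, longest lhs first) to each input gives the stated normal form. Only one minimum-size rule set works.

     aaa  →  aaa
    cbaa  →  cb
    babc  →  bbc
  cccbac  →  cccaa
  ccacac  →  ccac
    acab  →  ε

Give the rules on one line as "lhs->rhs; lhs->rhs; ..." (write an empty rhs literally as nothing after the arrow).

ab->; aca->a; ba->b; bac->aa

  | aaa
  | cbaa => cba => cb
  | babc => bbc
  | cccbac => cccaa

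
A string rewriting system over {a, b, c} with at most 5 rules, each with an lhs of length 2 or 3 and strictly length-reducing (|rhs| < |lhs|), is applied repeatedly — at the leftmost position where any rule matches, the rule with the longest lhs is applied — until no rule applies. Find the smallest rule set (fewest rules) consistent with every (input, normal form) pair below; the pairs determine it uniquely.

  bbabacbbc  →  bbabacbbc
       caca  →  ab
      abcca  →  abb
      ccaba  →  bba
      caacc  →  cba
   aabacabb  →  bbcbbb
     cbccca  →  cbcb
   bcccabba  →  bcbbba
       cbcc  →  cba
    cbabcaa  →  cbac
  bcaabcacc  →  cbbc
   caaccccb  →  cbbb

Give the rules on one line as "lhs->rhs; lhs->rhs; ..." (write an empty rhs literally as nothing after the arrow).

  | bbabacbbc
  | caca => ccb => ab
  | abcca => abaa => abb
  | ccaba => aaba => bba

aa->b; aca->cb; bca->ac; cc->a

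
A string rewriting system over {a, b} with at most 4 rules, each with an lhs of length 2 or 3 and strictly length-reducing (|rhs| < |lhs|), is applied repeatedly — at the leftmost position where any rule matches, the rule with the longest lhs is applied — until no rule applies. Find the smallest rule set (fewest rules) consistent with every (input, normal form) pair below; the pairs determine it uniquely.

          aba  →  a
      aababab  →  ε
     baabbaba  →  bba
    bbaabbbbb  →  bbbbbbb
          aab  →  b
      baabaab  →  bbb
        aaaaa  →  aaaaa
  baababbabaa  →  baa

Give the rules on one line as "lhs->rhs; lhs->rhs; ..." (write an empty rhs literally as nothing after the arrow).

aab->b; ab->; bab->

  | aba => a
  | aababab => babab => ab => ε
  | baabbaba => bbbaba => bba
  | bbaabbbbb => bbbbbbb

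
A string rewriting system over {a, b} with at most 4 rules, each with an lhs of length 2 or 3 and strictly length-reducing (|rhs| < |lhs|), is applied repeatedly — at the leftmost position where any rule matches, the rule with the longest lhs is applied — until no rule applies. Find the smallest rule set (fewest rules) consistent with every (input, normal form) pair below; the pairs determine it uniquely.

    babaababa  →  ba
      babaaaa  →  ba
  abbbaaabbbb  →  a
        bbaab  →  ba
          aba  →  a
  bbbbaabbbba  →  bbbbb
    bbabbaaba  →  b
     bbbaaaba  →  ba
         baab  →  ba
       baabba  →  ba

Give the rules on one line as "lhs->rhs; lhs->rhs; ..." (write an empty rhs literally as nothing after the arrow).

aa->a; ab->a; bba->b

  | babaababa => baaababa => baababa => bababa => baaba => baba => baa => ba
  | babaaaa => baaaaa => baaaa => baaa => baa => ba
  | abbbaaabbbb => abbaaabbbb => abaaabbbb => aaaabbbb => aaabbbb => aabbbb => abbbb => abbb => abb => ab => a
  | bbaab => bab => ba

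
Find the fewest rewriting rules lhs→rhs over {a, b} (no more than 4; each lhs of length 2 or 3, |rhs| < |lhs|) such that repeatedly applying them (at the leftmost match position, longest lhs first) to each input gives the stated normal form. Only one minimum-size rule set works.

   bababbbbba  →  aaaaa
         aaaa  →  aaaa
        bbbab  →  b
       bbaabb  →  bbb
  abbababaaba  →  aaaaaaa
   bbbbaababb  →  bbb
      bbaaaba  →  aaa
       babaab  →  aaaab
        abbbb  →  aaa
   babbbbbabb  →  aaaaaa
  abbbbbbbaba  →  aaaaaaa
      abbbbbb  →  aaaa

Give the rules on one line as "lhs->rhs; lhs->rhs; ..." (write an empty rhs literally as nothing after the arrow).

  | bababbbbba => aaabbbbba => aaaabbba => aaaaaba => aaaaa
  | aaaa
  | bbbab => bbaa => b
  | bbaabb => bbb

abb->aa; ba->; baa->; bab->aa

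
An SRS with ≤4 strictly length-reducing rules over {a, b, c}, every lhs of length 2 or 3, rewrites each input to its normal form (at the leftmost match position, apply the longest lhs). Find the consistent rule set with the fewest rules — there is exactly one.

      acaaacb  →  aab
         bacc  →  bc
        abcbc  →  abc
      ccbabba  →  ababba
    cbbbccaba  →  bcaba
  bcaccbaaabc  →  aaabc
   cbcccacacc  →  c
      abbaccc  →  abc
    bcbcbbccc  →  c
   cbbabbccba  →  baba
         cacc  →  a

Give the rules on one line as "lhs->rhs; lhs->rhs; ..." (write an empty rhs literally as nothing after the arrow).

ac->; bcc->c; cb->; cc->a

  | acaaacb => aaacb => aab
  | bacc => bc
  | abcbc => abc
  | ccbabba => ababba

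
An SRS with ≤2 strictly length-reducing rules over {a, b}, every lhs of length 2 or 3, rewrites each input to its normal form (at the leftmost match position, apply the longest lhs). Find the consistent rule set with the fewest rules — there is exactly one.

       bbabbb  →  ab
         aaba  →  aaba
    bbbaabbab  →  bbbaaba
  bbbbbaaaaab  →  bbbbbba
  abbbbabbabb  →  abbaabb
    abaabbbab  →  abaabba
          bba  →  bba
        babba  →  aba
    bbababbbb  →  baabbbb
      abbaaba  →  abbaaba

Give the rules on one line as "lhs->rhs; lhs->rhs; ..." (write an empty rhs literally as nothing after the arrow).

aaa->ba; bab->a

  | bbabbb => babb => ab
  | aaba
  | bbbaabbab => bbbaaba
  | bbbbbaaaaab => bbbbbbaaab => bbbbbbbab => bbbbbba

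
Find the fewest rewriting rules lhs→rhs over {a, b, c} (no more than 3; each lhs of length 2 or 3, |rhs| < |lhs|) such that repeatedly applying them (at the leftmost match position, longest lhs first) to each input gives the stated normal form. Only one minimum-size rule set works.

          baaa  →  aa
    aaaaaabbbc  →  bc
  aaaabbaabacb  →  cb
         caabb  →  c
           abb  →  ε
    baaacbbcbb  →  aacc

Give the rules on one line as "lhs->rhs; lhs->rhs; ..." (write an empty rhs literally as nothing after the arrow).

ab->b; ba->; bb->

  | baaa => aa
  | aaaaaabbbc => aaaaabbbc => aaaabbbc => aaabbbc => aabbbc => abbbc => bbbc => bc
  | aaaabbaabacb => aaabbaabacb => aabbaabacb => abbaabacb => bbaabacb => aabacb => abacb => bacb => cb
  | caabb => cabb => cbb => c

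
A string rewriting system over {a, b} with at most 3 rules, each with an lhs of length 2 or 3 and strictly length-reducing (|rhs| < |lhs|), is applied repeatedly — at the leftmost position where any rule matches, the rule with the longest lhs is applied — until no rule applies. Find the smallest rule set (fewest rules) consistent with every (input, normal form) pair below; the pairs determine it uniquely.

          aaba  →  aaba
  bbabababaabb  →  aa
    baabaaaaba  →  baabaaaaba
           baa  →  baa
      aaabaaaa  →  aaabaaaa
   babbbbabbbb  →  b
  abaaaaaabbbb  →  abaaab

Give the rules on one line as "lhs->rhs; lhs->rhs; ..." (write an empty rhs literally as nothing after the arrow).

  | aaba
  | bbabababaabb => abababaabb => aabaabb => aabab => aa
  | baabaaaaba
  | baa

abb->b; bab->; bb->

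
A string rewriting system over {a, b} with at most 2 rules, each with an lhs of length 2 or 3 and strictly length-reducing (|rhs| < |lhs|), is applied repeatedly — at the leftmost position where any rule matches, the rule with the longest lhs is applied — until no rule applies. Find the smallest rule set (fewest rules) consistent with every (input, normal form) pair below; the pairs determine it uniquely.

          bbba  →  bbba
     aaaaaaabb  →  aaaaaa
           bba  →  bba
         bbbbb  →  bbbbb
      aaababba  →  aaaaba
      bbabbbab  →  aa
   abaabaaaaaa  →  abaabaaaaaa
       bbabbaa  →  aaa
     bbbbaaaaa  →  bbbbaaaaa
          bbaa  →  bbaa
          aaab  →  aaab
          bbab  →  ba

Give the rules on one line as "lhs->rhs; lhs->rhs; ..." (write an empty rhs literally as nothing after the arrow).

  | bbba
  | aaaaaaabb => aaaaaa
  | bba
  | bbbbb

abb->; bab->a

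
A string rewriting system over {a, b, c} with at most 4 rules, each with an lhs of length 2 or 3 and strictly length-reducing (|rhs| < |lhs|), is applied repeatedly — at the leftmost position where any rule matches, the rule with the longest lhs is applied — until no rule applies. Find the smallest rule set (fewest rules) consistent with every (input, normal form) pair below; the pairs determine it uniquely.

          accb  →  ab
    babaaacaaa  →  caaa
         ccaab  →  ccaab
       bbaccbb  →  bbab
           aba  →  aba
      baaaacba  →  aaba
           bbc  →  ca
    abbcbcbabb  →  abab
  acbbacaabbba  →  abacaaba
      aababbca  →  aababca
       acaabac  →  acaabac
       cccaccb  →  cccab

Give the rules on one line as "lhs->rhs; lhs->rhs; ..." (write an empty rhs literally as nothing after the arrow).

abb->ab; baa->; bbc->ca; cb->b

  | accb => acb => ab
  | babaaacaaa => baacaaa => caaa
  | ccaab
  | bbaccbb => bbacbb => bbabb => bbab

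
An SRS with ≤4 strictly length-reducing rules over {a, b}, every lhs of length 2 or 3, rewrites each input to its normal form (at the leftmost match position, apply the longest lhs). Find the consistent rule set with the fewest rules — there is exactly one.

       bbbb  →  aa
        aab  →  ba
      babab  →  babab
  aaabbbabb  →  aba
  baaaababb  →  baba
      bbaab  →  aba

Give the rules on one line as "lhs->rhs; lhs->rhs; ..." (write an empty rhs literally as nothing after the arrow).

  | bbbb => abb => aa
  | aab => ba
  | babab
  | aaabbbabb => ababbabb => abaaabb => abaabb => ababb => abaa => aba

aab->ba; baa->ba; bb->a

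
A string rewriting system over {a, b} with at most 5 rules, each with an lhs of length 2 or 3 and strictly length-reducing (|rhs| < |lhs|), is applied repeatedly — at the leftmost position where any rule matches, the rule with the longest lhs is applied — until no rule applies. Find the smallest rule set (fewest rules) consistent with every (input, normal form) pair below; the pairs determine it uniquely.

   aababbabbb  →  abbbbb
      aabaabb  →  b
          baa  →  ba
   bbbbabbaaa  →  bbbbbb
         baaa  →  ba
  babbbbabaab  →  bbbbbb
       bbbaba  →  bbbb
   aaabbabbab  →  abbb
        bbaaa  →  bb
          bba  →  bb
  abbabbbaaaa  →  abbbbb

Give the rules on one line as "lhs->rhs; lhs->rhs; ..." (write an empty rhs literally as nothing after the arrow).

aab->; baa->ba; bab->b; bba->bb

  | aababbabbb => abbabbb => abbbbb
  | aabaabb => aabb => b
  | baa => ba
  | bbbbabbaaa => bbbbbbaaa => bbbbbbaa => bbbbbba => bbbbbb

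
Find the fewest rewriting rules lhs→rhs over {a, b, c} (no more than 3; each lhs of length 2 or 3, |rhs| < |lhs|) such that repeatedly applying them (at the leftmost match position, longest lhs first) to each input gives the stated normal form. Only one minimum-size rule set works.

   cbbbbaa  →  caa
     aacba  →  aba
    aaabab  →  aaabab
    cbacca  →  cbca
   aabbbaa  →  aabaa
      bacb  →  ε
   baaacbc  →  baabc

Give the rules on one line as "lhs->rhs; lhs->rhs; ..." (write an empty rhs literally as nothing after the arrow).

ac->; bb->

  | cbbbbaa => cbbaa => caa
  | aacba => aba
  | aaabab
  | cbacca => cbca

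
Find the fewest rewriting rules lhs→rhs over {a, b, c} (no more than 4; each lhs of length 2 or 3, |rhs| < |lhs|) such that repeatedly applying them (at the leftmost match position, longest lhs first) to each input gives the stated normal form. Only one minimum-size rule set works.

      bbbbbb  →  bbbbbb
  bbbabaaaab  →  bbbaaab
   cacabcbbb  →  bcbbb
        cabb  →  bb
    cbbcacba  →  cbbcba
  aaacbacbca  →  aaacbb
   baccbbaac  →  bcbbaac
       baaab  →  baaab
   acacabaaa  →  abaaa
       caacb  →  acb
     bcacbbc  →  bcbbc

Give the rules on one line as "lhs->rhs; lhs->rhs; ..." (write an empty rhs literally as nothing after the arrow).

  | bbbbbb
  | bbbabaaaab => bbbcaaaab => bbbaaab
  | cacabcbbb => cabcbbb => bcbbb
  | cabb => bb

bab->bc; bac->b; ca->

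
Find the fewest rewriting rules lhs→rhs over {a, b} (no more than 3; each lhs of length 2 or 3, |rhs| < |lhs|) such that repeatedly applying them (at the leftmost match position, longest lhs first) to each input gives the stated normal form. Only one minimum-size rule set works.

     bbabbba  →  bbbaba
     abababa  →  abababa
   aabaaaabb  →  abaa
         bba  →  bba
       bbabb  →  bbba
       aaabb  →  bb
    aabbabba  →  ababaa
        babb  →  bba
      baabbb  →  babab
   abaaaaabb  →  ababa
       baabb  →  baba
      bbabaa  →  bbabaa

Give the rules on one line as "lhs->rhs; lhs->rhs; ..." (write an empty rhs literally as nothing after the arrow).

  | bbabbba => bbbaba
  | abababa
  | aabaaaabb => aababb => aabba => abaa
  | bba

aaa->; abb->ba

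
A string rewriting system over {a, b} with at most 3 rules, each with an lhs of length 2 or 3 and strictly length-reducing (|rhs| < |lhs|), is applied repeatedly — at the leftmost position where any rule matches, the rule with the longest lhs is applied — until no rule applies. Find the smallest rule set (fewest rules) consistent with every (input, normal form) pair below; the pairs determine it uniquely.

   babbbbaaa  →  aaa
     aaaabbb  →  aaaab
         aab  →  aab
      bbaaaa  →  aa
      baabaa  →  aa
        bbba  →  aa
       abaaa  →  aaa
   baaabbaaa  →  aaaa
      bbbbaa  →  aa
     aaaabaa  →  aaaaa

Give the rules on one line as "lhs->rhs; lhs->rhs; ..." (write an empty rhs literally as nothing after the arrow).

abb->ab; ba->; bbb->a

  | babbbbaaa => bbbbaaa => abaaa => aaa
  | aaaabbb => aaaabb => aaaab
  | aab
  | bbaaaa => baaa => aa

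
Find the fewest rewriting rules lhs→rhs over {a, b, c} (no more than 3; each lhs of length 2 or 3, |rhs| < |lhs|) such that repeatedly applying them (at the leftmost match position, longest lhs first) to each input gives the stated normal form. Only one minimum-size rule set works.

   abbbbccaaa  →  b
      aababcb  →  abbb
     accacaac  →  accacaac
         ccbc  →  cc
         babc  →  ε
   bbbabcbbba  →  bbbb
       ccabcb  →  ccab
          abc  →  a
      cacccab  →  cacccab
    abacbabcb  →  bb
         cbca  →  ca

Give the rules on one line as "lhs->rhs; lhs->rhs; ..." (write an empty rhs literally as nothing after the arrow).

aba->bb; ba->; bc->

  | abbbbccaaa => abbbcaaa => abbaaa => abaa => bba => b
  | aababcb => abbbcb => abbb
  | accacaac
  | ccbc => cc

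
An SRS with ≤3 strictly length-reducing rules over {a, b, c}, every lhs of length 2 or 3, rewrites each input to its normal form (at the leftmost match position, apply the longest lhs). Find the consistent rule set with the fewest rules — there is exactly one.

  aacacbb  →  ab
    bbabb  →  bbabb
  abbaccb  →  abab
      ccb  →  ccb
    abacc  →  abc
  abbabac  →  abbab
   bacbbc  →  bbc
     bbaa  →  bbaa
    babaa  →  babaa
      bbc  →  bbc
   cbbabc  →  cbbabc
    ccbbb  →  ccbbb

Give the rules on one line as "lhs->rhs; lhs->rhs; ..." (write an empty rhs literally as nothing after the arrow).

ac->; acb->; bcb->ab

  | aacacbb => aacbb => ab
  | bbabb
  | abbaccb => abbcb => abab
  | ccb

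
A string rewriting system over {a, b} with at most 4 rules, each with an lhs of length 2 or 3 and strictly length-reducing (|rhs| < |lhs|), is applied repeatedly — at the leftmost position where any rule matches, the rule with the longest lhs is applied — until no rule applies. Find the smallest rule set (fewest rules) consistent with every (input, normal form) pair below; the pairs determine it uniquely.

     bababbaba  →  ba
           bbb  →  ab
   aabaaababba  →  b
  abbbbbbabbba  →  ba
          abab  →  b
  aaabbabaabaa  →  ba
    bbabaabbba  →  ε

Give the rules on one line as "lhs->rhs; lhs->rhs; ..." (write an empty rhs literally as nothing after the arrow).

  | bababbaba => bbbaba => ababa => ba
  | bbb => ab
  | aabaaababba => bbaaababba => aaaababba => baababba => bbbabba => ababba => bba => aa => b
  | abbbbbbabbba => aabbbbabbba => bbbbbabbba => abbbabbba => aababbba => bbabbba => aabbba => bbbba => abba => aaa => ba

aa->b; aba->; bb->a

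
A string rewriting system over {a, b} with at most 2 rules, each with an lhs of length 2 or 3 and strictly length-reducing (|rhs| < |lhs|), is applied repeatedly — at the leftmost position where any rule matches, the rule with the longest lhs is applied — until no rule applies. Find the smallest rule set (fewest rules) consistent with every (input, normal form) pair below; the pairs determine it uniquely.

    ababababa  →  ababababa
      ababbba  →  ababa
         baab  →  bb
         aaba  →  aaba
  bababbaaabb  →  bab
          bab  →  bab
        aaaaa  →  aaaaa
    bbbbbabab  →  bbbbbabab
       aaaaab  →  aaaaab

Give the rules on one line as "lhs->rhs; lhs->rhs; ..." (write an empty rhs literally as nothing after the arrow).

  | ababababa
  | ababbba => ababa
  | baab => bb
  | aaba

abb->a; baa->b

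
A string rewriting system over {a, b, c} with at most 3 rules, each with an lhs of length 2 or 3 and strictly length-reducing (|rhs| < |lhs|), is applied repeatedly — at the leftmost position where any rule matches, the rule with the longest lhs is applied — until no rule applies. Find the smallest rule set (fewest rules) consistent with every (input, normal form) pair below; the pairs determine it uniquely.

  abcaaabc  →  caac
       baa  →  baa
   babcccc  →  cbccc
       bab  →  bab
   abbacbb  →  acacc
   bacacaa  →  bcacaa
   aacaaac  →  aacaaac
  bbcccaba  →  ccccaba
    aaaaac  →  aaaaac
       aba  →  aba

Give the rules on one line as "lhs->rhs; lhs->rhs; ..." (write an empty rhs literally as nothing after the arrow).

abc->bb; bac->bc; bb->c

  | abcaaabc => bbaaabc => caaabc => caabb => caac
  | baa
  | babcccc => bbbccc => cbccc
  | bab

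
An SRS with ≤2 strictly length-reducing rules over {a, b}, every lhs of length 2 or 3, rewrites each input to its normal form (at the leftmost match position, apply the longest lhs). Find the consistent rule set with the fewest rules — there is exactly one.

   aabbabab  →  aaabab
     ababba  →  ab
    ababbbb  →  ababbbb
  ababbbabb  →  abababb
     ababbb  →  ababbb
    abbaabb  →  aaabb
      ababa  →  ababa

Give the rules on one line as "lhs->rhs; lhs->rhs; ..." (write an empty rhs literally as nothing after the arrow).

baa->b; bba->a

  | aabbabab => aaabab
  | ababba => abaa => ab
  | ababbbb
  | ababbbabb => abababb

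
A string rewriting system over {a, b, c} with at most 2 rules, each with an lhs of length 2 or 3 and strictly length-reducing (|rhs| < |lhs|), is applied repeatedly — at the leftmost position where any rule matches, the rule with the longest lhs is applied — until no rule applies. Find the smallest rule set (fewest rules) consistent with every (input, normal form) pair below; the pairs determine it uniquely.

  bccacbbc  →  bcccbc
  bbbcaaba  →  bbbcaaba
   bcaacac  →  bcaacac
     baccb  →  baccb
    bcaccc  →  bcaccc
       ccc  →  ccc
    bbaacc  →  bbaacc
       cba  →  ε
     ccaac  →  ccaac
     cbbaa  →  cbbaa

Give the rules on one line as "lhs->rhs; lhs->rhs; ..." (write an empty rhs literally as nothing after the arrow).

acb->c; cba->

  | bccacbbc => bcccbc
  | bbbcaaba
  | bcaacac
  | baccb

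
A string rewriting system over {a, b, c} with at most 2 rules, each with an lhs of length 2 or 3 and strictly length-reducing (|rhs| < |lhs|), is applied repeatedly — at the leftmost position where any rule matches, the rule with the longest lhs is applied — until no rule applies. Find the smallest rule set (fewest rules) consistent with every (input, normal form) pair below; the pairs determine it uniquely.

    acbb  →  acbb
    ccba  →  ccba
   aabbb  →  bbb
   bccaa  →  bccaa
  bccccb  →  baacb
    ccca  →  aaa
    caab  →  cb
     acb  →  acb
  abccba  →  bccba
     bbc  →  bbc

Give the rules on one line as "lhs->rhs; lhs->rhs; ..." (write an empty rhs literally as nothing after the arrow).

  | acbb
  | ccba
  | aabbb => abbb => bbb
  | bccaa

ab->b; ccc->aa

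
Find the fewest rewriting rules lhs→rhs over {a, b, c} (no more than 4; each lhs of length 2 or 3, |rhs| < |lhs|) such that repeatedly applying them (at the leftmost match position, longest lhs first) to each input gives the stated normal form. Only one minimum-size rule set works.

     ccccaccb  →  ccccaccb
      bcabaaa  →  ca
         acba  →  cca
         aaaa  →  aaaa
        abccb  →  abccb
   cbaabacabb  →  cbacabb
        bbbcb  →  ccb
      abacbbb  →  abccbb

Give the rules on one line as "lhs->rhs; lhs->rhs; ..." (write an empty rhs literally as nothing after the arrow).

  | ccccaccb
  | bcabaaa => cbaaa => ca
  | acba => cca
  | aaaa

acb->cc; baa->; bbb->c; bca->c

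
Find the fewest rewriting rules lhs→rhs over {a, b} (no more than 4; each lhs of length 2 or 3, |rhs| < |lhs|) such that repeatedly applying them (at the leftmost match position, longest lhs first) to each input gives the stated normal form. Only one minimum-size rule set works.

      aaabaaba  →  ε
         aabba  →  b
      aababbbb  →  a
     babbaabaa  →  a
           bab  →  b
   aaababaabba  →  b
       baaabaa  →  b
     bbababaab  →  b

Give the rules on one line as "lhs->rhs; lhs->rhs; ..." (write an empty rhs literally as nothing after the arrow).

  | aaabaaba => aababa => abba => ba => ε
  | aabba => aba => b
  | aababbbb => abbbbb => bbbb => aab => a
  | babbaabaa => bbaabaa => babaa => baa => a

ab->; aba->b; ba->; bbb->aa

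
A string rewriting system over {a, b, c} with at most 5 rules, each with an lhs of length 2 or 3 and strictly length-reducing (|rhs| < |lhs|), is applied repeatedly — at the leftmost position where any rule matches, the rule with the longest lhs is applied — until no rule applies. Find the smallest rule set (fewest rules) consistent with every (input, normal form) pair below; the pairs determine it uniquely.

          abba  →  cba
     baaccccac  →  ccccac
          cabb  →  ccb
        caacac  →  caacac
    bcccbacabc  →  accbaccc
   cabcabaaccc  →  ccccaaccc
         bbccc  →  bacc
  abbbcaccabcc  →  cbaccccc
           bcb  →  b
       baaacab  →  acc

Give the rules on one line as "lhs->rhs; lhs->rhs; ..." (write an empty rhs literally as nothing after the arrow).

  | abba => cba
  | baaccccac => ccccac
  | cabb => ccb
  | caacac

ab->c; baa->; bc->; bcc->ac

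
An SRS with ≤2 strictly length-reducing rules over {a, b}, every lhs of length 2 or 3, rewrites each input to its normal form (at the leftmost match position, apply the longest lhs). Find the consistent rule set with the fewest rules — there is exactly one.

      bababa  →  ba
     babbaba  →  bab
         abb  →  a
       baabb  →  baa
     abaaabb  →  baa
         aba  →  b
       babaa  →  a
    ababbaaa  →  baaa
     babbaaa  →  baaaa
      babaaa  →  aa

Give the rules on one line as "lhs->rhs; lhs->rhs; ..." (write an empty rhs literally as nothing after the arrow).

aba->b; bb->

  | bababa => bbba => ba
  | babbaba => baaba => bab
  | abb => a
  | baabb => baa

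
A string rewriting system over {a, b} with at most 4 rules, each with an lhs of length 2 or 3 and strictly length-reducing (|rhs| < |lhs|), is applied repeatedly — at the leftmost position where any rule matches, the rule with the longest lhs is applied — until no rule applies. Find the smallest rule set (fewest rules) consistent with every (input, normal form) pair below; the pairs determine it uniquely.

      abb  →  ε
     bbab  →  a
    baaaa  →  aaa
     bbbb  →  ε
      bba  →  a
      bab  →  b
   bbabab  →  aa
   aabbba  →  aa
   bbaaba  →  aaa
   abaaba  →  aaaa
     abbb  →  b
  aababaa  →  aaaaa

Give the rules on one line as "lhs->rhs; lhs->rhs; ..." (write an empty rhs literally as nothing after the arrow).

ab->a; abb->; ba->; bb->

  | abb => ε
  | bbab => ab => a
  | baaaa => aaa
  | bbbb => bb => ε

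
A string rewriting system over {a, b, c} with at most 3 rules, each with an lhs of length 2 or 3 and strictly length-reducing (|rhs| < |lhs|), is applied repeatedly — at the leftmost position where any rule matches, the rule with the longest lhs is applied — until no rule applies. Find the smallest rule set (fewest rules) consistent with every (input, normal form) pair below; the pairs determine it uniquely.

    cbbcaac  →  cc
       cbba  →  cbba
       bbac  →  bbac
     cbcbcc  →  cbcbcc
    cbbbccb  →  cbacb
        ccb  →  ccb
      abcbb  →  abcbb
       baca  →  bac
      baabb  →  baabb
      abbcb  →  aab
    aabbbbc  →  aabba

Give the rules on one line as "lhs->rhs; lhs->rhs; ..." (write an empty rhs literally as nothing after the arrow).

bbc->a; ca->c

  | cbbcaac => caaac => caac => cac => cc
  | cbba
  | bbac
  | cbcbcc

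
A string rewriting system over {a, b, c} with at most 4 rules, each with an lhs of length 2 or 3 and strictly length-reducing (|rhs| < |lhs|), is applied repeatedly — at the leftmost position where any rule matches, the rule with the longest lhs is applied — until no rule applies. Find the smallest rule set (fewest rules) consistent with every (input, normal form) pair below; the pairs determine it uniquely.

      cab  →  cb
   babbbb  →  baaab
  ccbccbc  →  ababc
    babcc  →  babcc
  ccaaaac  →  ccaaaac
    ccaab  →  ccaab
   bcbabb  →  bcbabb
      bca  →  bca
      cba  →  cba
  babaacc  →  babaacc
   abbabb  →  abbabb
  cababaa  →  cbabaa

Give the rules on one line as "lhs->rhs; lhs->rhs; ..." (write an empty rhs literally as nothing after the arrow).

  | cab => cb
  | babbbb => baaab
  | ccbccbc => abccbc => ababc
  | babcc

bbb->aa; cab->cb; ccb->ab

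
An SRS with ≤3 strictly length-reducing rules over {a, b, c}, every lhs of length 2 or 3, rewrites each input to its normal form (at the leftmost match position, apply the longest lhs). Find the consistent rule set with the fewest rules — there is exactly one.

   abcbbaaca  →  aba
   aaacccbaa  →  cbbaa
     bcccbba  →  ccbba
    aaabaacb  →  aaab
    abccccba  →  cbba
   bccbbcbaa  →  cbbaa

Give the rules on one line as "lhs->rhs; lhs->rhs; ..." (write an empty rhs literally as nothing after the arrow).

ac->c; bc->; ccc->cb

  | abcbbaaca => abbaaca => abbaca => abbca => aba
  | aaacccbaa => aacccbaa => acccbaa => cccbaa => cbbaa
  | bcccbba => ccbba
  | aaabaacb => aaabacb => aaabcb => aaab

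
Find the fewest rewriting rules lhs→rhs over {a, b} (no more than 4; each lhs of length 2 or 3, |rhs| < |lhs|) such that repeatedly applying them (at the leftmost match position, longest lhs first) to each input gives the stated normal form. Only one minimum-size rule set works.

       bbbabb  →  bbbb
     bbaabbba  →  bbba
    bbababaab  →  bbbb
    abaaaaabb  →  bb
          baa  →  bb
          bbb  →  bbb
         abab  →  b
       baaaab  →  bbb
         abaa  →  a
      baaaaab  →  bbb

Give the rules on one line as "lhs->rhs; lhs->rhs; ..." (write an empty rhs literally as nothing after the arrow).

aa->b; aab->aa; ab->; aba->

  | bbbabb => bbbb
  | bbaabbba => bbaabba => bbaaba => bbaaa => bbba
  | bbababaab => bbbaab => bbbaa => bbbb
  | abaaaaabb => aaaabb => baabb => baab => baa => bb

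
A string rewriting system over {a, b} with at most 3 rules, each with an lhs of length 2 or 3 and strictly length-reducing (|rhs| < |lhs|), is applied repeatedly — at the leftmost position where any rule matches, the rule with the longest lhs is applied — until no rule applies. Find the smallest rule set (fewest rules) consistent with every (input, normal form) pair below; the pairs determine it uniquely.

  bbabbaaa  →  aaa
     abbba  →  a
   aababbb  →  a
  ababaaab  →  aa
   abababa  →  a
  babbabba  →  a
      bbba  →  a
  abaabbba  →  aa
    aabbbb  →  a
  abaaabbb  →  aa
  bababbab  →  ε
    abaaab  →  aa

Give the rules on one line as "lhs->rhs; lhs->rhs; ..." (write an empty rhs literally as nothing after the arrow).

ab->; abb->ab; ba->a

  | bbabbaaa => babbaaa => abbaaa => abaaa => aaa
  | abbba => abba => aba => a
  | aababbb => aabbb => aabb => aab => a
  | ababaaab => abaaab => aaab => aa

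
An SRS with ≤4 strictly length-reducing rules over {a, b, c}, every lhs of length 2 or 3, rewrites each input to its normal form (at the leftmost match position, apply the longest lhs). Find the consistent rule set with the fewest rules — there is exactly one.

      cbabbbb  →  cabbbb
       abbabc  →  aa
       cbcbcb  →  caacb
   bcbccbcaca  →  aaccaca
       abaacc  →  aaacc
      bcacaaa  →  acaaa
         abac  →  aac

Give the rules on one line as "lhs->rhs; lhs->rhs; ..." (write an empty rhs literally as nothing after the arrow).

ba->a; bc->; bcb->aa

  | cbabbbb => cabbbb
  | abbabc => ababc => aabc => aa
  | cbcbcb => caacb
  | bcbccbcaca => aaccbcaca => aaccaca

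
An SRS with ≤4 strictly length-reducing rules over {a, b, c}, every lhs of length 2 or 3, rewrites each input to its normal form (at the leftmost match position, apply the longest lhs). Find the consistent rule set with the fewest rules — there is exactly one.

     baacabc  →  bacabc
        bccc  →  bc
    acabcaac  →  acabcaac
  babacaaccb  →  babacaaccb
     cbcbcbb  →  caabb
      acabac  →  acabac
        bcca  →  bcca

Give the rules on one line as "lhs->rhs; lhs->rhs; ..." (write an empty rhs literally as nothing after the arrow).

  | baacabc => bacabc
  | bccc => bc
  | acabcaac
  | babacaaccb

baa->ba; bcb->ab; ccc->c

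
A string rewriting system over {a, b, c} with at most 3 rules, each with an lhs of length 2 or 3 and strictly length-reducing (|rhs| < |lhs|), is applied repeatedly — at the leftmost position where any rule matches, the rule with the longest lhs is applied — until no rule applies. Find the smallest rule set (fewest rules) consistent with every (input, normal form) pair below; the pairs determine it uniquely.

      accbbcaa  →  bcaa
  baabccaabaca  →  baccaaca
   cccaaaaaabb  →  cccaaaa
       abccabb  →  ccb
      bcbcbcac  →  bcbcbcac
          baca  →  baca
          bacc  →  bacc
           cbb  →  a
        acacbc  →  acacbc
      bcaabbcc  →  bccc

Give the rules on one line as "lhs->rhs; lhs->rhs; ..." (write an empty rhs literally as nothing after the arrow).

ab->; bb->a; cbb->bb

  | accbbcaa => acbbcaa => abbcaa => bcaa
  | baabccaabaca => baccaabaca => baccaaca
  | cccaaaaaabb => cccaaaaab => cccaaaa
  | abccabb => ccabb => ccb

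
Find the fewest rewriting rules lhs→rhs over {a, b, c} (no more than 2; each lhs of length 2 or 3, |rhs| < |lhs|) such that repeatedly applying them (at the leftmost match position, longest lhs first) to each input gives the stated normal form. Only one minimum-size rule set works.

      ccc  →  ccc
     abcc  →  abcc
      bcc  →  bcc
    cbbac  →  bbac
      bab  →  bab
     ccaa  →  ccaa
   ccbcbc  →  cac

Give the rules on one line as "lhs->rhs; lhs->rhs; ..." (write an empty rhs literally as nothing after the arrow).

bcb->ca; cb->b

  | ccc
  | abcc
  | bcc
  | cbbac => bbac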